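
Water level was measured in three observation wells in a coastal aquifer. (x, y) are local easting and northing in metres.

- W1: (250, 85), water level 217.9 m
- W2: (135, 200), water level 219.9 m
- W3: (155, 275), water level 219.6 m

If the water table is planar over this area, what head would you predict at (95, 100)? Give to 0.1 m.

With h = a·x + b·y + c and W1 as origin, the differences give:
  (-115)·a + 115·b = +2.0
  (-95)·a + 190·b = +1.7
Eliminate b (×190 and ×115, subtract): -10925·a = 184.50 → a = ∂h/∂x = -0.01689
Back-substitute: b = ∂h/∂y = +0.0005034.
h(95, 100) = 217.9 + (-0.01689)·(-155) + (+0.0005034)·(15) = 217.9 +2.618 +0.008 = 220.525 m.

220.5 m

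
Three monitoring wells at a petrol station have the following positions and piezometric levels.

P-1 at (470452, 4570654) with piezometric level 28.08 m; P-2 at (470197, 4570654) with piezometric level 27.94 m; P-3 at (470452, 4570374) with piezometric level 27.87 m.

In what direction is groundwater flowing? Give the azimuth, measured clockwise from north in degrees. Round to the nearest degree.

∂h/∂x = (27.94 − 28.08) / (470197 − 470452) = +0.0005490
∂h/∂y = (27.87 − 28.08) / (4570374 − 4570654) = +0.0007500
Flow direction (−∇h) has components (-0.0005490 E, -0.0007500 N).
Azimuth = atan2(E, N) = atan2(-0.0005490, -0.0007500) = 216.2° ≈ 216°.

216°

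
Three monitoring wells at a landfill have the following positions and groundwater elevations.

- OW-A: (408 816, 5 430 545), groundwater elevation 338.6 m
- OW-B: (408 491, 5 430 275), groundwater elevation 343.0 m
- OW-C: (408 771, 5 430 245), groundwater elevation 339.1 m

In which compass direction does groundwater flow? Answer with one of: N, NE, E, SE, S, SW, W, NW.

Taking OW-A as reference: OW-B−OW-A = (-325, -270, +4.4); OW-C−OW-A = (-45, -300, +0.5).
Determinant of the coordinate differences = (-325)·(-300) − (-45)·(-270) = 85350.
∂h/∂x = [(+4.4)·(-300) − (+0.5)·(-270)] / 85350 = -0.01388
∂h/∂y = [(-325)·(+0.5) − (-45)·(+4.4)] / 85350 = +0.0004159
Flow = −∇h = (+0.01388 east, -0.0004159 north), which points east.

E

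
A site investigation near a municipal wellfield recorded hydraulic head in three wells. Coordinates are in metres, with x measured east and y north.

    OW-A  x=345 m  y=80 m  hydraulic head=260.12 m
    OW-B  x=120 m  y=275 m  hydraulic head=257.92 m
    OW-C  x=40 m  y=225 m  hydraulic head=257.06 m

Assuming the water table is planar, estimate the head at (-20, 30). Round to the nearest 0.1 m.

256.3 m

With h = a·x + b·y + c and OW-A as origin, the differences give:
  (-225)·a + 195·b = -2.20
  (-305)·a + 145·b = -3.06
Eliminate b (×145 and ×195, subtract): 26850·a = 277.700 → a = ∂h/∂x = +0.01034
Back-substitute: b = ∂h/∂y = +0.0006518.
h(-20, 30) = 260.12 + (+0.01034)·(-365) + (+0.0006518)·(-50) = 260.12 -3.775 -0.033 = 256.312 m.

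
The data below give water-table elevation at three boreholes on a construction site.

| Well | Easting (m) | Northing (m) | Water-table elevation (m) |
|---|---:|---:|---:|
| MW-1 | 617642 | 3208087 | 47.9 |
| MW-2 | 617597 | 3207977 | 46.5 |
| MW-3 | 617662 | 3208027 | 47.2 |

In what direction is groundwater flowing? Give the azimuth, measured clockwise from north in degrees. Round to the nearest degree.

187°

Three-point gradient (reference MW-1): Δ to MW-2 = (-45, -110, -1.4), Δ to MW-3 = (20, -60, -0.7).
∂h/∂x = +0.001429, ∂h/∂y = +0.01214 (det = 4900).
Flow direction (−∇h) has components (-0.001429 E, -0.01214 N).
Azimuth = atan2(E, N) = atan2(-0.001429, -0.01214) = 186.7° ≈ 187°.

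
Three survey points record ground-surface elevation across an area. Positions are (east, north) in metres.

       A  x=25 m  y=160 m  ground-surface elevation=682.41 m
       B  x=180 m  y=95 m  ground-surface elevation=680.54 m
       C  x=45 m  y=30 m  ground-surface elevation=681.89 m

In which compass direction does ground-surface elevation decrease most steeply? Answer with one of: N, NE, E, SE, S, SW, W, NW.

Differences from A: to B (Δx, Δy, Δh) = (155, -65, -1.87); to C = (20, -130, -0.52).
Solve a·Δx + b·Δy = Δz: det = 155·(-130) − 20·(-65) = -18850.
∂z/∂x = [(-1.87)·(-130) − (-0.52)·(-65)] / -18850 = -0.01110
∂z/∂y = [155·(-0.52) − 20·(-1.87)] / -18850 = +0.002292
Steepest decrease is along −∇f = (+0.01110 E, -0.002292 N) → east.

E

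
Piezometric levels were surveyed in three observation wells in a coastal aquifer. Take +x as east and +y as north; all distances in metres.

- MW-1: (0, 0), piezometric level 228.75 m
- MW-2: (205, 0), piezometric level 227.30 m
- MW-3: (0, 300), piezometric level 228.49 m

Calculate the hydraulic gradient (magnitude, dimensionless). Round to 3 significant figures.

0.00713

∂h/∂x = (227.30 − 228.75) / (205 − 0) = -0.007073
∂h/∂y = (228.49 − 228.75) / (300 − 0) = -0.0008667
|∇h| = √(-0.007073² + -0.0008667²) = 0.007126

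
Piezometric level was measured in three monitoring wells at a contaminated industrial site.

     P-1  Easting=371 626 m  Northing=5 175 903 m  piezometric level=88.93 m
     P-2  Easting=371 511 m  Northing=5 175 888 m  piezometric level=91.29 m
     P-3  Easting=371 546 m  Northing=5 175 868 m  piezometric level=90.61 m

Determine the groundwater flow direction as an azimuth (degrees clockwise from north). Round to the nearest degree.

Differences from P-1: to P-2 (Δx, Δy, Δh) = (-115, -15, +2.36); to P-3 = (-80, -35, +1.68).
Determinant of the coordinate differences = (-115)·(-35) − (-80)·(-15) = 2825.
∂h/∂x = [(+2.36)·(-35) − (+1.68)·(-15)] / 2825 = -0.02032
∂h/∂y = [(-115)·(+1.68) − (-80)·(+2.36)] / 2825 = -0.001558
Flow direction (−∇h) has components (+0.02032 E, +0.001558 N).
Azimuth = atan2(E, N) = atan2(+0.02032, +0.001558) = 85.6° ≈ 086°.

086°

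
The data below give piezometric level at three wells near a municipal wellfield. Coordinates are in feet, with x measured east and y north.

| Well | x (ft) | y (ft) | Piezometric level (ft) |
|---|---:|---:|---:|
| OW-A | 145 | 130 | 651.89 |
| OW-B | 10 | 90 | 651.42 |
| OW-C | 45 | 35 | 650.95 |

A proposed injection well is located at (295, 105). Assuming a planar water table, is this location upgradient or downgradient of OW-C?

Three-point gradient (reference OW-A): Δ to OW-B = (-135, -40, -0.47), Δ to OW-C = (-100, -95, -0.94).
∂h/∂x = +0.0007989, ∂h/∂y = +0.009054 (det = 8825).
Head at (295, 105) = 651.89 + (+0.0007989)·(150) + (+0.009054)·(-25) = 651.78 ft.
That is higher than the 650.95 ft at OW-C, so the point is upgradient.

upgradient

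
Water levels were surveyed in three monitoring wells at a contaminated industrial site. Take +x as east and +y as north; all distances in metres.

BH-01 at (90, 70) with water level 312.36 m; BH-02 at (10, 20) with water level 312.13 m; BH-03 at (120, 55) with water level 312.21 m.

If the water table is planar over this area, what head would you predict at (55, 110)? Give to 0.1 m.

Three-point gradient (reference BH-01): Δ to BH-02 = (-80, -50, -0.23), Δ to BH-03 = (30, -15, -0.15).
∂h/∂x = -0.001500, ∂h/∂y = +0.007000 (det = 2700).
h(55, 110) = 312.36 + (-0.001500)·(-35) + (+0.007000)·(40) = 312.36 +0.053 +0.280 = 312.693 m.

312.7 m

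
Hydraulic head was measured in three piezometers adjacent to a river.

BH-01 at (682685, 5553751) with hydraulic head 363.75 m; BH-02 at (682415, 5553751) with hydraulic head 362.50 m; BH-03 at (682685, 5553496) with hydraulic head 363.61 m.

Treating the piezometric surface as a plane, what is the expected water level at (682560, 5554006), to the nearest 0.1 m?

363.3 m

∂h/∂x = (362.50 − 363.75) / (682415 − 682685) = +0.004630
∂h/∂y = (363.61 − 363.75) / (5553496 − 5553751) = +0.0005490
h(682560, 5554006) = 363.75 + (+0.004630)·(-125) + (+0.0005490)·(255) = 363.75 -0.579 +0.140 = 363.311 m.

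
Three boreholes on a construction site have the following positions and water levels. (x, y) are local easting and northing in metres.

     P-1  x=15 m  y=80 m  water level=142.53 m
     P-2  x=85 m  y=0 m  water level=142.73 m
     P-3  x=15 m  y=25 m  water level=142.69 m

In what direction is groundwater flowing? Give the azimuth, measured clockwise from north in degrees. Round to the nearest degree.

Taking P-1 as reference: P-2−P-1 = (70, -80, +0.20); P-3−P-1 = (0, -55, +0.16).
Determinant of the coordinate differences = 70·(-55) − 0·(-80) = -3850.
∂h/∂x = [(+0.20)·(-55) − (+0.16)·(-80)] / -3850 = -0.0004675
∂h/∂y = [70·(+0.16) − 0·(+0.20)] / -3850 = -0.002909
Flow direction (−∇h) has components (+0.0004675 E, +0.002909 N).
Azimuth = atan2(E, N) = atan2(+0.0004675, +0.002909) = 9.1° ≈ 009°.

009°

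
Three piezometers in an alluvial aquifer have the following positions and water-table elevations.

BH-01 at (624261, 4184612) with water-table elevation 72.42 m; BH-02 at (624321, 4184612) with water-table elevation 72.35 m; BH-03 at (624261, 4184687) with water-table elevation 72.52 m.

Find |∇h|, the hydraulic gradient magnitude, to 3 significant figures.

0.00177

∂h/∂x = (72.35 − 72.42) / (624321 − 624261) = -0.001167
∂h/∂y = (72.52 − 72.42) / (4184687 − 4184612) = +0.001333
|∇h| = √(-0.001167² + 0.001333²) = 0.001772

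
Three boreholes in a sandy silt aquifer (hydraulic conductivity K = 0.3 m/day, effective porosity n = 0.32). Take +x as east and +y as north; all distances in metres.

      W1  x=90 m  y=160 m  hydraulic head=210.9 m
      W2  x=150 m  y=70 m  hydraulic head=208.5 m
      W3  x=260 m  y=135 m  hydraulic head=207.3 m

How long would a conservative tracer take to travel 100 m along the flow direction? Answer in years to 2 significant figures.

Taking W1 as reference: W2−W1 = (60, -90, -2.4); W3−W1 = (170, -25, -3.6).
Solve a·Δx + b·Δy = Δh: det = 60·(-25) − 170·(-90) = 13800.
∂h/∂x = [(-2.4)·(-25) − (-3.6)·(-90)] / 13800 = -0.01913
∂h/∂y = [60·(-3.6) − 170·(-2.4)] / 13800 = +0.01391
|∇h| = √(-0.01913² + 0.01391²) = 0.02365
Seepage velocity v = K·i/n = 0.3 × 0.02365 / 0.32 = 0.02217 m/day.
t = 100 / 0.02217 = 4511 days = 12.4 years.

12 years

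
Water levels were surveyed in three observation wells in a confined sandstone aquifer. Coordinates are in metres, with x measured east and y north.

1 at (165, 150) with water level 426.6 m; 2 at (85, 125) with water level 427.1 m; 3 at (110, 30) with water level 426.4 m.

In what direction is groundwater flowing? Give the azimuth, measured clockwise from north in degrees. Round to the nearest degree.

Differences from 1: to 2 (Δx, Δy, Δh) = (-80, -25, +0.5); to 3 = (-55, -120, -0.2).
Solve a·Δx + b·Δy = Δh: det = (-80)·(-120) − (-55)·(-25) = 8225.
∂h/∂x = [(+0.5)·(-120) − (-0.2)·(-25)] / 8225 = -0.007903
∂h/∂y = [(-80)·(-0.2) − (-55)·(+0.5)] / 8225 = +0.005289
Flow direction (−∇h) has components (+0.007903 E, -0.005289 N).
Azimuth = atan2(E, N) = atan2(+0.007903, -0.005289) = 123.8° ≈ 124°.

124°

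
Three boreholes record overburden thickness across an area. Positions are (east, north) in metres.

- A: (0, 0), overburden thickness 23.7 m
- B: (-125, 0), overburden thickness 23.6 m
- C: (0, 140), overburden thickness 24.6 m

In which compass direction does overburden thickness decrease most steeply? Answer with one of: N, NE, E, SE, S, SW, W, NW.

S

∂d/∂x = (23.6 − 23.7) / (-125 − 0) = +0.0008000
∂d/∂y = (24.6 − 23.7) / (140 − 0) = +0.006429
Steepest decrease is along −∇f = (-0.0008000 E, -0.006429 N) → south.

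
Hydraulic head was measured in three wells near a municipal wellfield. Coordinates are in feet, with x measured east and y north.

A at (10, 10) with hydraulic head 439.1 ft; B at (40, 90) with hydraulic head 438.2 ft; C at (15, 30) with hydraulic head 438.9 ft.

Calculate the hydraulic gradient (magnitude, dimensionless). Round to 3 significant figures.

Differences from A: to B (Δx, Δy, Δh) = (30, 80, -0.9); to C = (5, 20, -0.2).
Solve a·Δx + b·Δy = Δh: det = 30·20 − 5·80 = 200.
∂h/∂x = [(-0.9)·20 − (-0.2)·80] / 200 = -0.010000
∂h/∂y = [30·(-0.2) − 5·(-0.9)] / 200 = -0.007500
|∇h| = √(-0.010000² + -0.007500²) = 0.0125

0.0125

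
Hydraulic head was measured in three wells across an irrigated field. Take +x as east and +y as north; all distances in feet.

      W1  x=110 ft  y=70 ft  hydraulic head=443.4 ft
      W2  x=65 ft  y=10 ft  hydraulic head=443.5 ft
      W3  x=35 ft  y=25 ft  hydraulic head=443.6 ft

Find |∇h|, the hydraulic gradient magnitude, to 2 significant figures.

0.0031

Three-point gradient (reference W1): Δ to W2 = (-45, -60, +0.1), Δ to W3 = (-75, -45, +0.2).
∂h/∂x = -0.003030, ∂h/∂y = +0.0006061 (det = -2475).
|∇h| = √(-0.003030² + 0.0006061²) = 0.00309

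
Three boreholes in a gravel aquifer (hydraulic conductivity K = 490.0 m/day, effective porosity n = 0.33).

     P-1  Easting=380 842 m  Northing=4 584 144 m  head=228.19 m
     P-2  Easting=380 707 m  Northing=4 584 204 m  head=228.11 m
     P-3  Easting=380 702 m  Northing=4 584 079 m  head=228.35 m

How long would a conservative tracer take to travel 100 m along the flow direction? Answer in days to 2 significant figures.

35 days

Taking P-1 as reference: P-2−P-1 = (-135, 60, -0.08); P-3−P-1 = (-140, -65, +0.16).
Solve a·Δx + b·Δy = Δh: det = (-135)·(-65) − (-140)·60 = 17175.
∂h/∂x = [(-0.08)·(-65) − (+0.16)·60] / 17175 = -0.0002562
∂h/∂y = [(-135)·(+0.16) − (-140)·(-0.08)] / 17175 = -0.001910
|∇h| = √(-0.0002562² + -0.001910²) = 0.001927
Seepage velocity v = K·i/n = 490.0 × 0.001927 / 0.33 = 2.861 m/day.
t = 100 / 2.861 = 34.95 days.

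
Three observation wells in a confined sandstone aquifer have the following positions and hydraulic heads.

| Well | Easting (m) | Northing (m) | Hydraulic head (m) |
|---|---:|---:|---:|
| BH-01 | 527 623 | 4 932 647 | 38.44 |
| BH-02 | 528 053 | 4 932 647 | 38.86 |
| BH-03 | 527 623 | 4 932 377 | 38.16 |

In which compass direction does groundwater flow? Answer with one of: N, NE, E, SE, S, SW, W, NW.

∂h/∂x = (38.86 − 38.44) / (528053 − 527623) = +0.0009767
∂h/∂y = (38.16 − 38.44) / (4932377 − 4932647) = +0.001037
Flow = −∇h = (-0.0009767 east, -0.001037 north), which points southwest.

SW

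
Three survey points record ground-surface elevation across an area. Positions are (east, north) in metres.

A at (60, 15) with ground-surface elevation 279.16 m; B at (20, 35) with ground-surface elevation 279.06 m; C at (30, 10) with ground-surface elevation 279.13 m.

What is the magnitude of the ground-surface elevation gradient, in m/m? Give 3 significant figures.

Taking A as reference: B−A = (-40, 20, -0.10); C−A = (-30, -5, -0.03).
Solve a·Δx + b·Δy = Δz: det = (-40)·(-5) − (-30)·20 = 800.
∂z/∂x = [(-0.10)·(-5) − (-0.03)·20] / 800 = +0.001375
∂z/∂y = [(-40)·(-0.03) − (-30)·(-0.10)] / 800 = -0.002250
|∇f| = √(0.001375² + -0.002250²) = 0.002637 m/m

0.00264 m/m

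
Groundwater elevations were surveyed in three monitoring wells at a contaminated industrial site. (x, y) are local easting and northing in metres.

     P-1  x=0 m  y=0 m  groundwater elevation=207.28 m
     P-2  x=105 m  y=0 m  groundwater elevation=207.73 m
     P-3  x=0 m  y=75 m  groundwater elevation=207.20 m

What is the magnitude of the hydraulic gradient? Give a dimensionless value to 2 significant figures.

0.0044

∂h/∂x = (207.73 − 207.28) / (105 − 0) = +0.004286
∂h/∂y = (207.20 − 207.28) / (75 − 0) = -0.001067
|∇h| = √(0.004286² + -0.001067²) = 0.004417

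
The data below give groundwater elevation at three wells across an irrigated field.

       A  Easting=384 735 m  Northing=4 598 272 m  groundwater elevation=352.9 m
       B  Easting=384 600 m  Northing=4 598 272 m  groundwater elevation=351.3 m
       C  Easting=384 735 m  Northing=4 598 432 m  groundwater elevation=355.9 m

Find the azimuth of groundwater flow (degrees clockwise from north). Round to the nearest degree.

∂h/∂x = (351.3 − 352.9) / (384600 − 384735) = +0.01185
∂h/∂y = (355.9 − 352.9) / (4598432 − 4598272) = +0.01875
Flow direction (−∇h) has components (-0.01185 E, -0.01875 N).
Azimuth = atan2(E, N) = atan2(-0.01185, -0.01875) = 212.3° ≈ 212°.

212°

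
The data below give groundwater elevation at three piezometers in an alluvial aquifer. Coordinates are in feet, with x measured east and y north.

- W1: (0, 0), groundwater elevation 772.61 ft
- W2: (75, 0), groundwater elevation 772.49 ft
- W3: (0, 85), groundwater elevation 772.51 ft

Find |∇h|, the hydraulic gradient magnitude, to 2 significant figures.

0.0020

∂h/∂x = (772.49 − 772.61) / (75 − 0) = -0.001600
∂h/∂y = (772.51 − 772.61) / (85 − 0) = -0.001176
|∇h| = √(-0.001600² + -0.001176²) = 0.001986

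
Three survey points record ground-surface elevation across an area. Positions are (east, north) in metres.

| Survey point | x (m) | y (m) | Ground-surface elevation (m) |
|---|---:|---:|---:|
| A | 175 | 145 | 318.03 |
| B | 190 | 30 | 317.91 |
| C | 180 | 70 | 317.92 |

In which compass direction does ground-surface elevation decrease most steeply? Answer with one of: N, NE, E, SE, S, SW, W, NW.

Differences from A: to B (Δx, Δy, Δh) = (15, -115, -0.12); to C = (5, -75, -0.11).
Determinant of the coordinate differences = 15·(-75) − 5·(-115) = -550.
∂z/∂x = [(-0.12)·(-75) − (-0.11)·(-115)] / -550 = +0.006636
∂z/∂y = [15·(-0.11) − 5·(-0.12)] / -550 = +0.001909
Steepest decrease is along −∇f = (-0.006636 E, -0.001909 N) → west.

W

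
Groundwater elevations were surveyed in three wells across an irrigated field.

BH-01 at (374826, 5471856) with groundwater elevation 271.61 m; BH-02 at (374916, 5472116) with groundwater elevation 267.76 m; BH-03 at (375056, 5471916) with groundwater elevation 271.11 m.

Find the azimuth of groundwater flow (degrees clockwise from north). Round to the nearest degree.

With h = a·x + b·y + c and BH-01 as origin, the differences give:
  90·a + 260·b = -3.85
  230·a + 60·b = -0.50
Eliminate b (×60 and ×260, subtract): -54400·a = -101.000 → a = ∂h/∂x = +0.001857
Back-substitute: b = ∂h/∂y = -0.01545.
Flow direction (−∇h) has components (-0.001857 E, +0.01545 N).
Azimuth = atan2(E, N) = atan2(-0.001857, +0.01545) = 353.1° ≈ 353°.

353°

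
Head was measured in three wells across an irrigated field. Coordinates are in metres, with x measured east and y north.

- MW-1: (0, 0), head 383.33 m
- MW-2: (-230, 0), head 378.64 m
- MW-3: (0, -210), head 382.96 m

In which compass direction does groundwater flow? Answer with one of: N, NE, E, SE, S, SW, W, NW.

W

∂h/∂x = (378.64 − 383.33) / (-230 − 0) = +0.02039
∂h/∂y = (382.96 − 383.33) / (-210 − 0) = +0.001762
Flow = −∇h = (-0.02039 east, -0.001762 north), which points west.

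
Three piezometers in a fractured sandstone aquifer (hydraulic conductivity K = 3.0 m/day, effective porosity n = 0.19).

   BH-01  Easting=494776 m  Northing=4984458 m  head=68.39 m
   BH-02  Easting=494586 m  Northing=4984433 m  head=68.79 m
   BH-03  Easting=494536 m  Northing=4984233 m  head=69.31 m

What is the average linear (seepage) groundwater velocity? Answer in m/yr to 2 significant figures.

Three-point gradient (reference BH-01): Δ to BH-02 = (-190, -25, +0.40), Δ to BH-03 = (-240, -225, +0.92).
∂h/∂x = -0.001823, ∂h/∂y = -0.002144 (det = 36750).
|∇h| = √(-0.001823² + -0.002144²) = 0.002814
Seepage velocity v = K·i/n = 3.0 × 0.002814 / 0.19 = 0.04443 m/day = 16.23 m/yr.

16 m/yr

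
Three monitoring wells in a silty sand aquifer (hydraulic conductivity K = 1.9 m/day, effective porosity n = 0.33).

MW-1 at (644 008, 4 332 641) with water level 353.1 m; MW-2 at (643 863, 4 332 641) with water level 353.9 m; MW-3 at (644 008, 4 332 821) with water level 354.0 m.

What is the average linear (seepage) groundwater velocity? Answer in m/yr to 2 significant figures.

16 m/yr

∂h/∂x = (353.9 − 353.1) / (643863 − 644008) = -0.005517
∂h/∂y = (354.0 − 353.1) / (4332821 − 4332641) = +0.005000
|∇h| = √(-0.005517² + 0.005000²) = 0.007446
Seepage velocity v = K·i/n = 1.9 × 0.007446 / 0.33 = 0.04287 m/day = 15.66 m/yr.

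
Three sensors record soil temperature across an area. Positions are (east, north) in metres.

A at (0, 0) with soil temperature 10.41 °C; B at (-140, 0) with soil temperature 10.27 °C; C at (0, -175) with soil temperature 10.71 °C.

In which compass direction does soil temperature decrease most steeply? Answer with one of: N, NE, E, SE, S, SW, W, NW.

∂T/∂x = (10.27 − 10.41) / (-140 − 0) = +0.001000
∂T/∂y = (10.71 − 10.41) / (-175 − 0) = -0.001714
Steepest decrease is along −∇f = (-0.001000 E, +0.001714 N) → northwest.

NW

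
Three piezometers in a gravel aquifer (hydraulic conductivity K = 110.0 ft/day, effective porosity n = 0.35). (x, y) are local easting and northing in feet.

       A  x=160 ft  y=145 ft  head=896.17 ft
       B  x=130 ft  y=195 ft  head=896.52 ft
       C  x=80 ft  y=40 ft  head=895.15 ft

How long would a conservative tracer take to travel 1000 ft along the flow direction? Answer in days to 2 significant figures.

Three-point gradient (reference A): Δ to B = (-30, 50, +0.35), Δ to C = (-80, -105, -1.02).
∂h/∂x = +0.001993, ∂h/∂y = +0.008196 (det = 7150).
|∇h| = √(0.001993² + 0.008196²) = 0.008435
Seepage velocity v = K·i/n = 110.0 × 0.008435 / 0.35 = 2.651 ft/day.
t = 1000 / 2.651 = 377.2 days.

380 days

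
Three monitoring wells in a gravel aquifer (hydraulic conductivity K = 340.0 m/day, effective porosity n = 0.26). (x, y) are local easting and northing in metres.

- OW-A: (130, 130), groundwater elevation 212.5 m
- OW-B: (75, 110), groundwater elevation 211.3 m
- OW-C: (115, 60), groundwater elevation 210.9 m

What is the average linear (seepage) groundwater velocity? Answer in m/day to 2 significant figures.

Taking OW-A as reference: OW-B−OW-A = (-55, -20, -1.2); OW-C−OW-A = (-15, -70, -1.6).
Solve a·Δx + b·Δy = Δh: det = (-55)·(-70) − (-15)·(-20) = 3550.
∂h/∂x = [(-1.2)·(-70) − (-1.6)·(-20)] / 3550 = +0.01465
∂h/∂y = [(-55)·(-1.6) − (-15)·(-1.2)] / 3550 = +0.01972
|∇h| = √(0.01465² + 0.01972²) = 0.02457
Seepage velocity v = K·i/n = 340.0 × 0.02457 / 0.26 = 32.13 m/day.

32 m/day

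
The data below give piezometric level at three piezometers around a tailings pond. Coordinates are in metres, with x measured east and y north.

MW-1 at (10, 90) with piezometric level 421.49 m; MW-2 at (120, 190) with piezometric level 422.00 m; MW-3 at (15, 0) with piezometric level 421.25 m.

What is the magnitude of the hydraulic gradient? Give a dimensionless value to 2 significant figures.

0.0035

Three-point gradient (reference MW-1): Δ to MW-2 = (110, 100, +0.51), Δ to MW-3 = (5, -90, -0.24).
∂h/∂x = +0.002106, ∂h/∂y = +0.002784 (det = -10400).
|∇h| = √(0.002106² + 0.002784²) = 0.003491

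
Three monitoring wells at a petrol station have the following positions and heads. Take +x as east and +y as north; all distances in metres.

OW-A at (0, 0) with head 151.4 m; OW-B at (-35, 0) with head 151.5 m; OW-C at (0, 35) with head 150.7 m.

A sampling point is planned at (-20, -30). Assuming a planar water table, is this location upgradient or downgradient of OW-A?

upgradient

∂h/∂x = (151.5 − 151.4) / (-35 − 0) = -0.002857
∂h/∂y = (150.7 − 151.4) / (35 − 0) = -0.02000
Head at (-20, -30) = 151.4 + (-0.002857)·(-20) + (-0.02000)·(-30) = 152.06 m.
That is higher than the 151.4 m at OW-A, so the point is upgradient.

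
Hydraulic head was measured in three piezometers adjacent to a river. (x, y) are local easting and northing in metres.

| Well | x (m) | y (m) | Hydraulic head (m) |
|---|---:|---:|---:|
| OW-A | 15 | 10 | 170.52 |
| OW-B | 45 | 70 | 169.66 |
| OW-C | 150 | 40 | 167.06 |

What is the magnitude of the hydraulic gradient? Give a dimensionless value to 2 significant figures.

0.025

Taking OW-A as reference: OW-B−OW-A = (30, 60, -0.86); OW-C−OW-A = (135, 30, -3.46).
Solve a·Δx + b·Δy = Δh: det = 30·30 − 135·60 = -7200.
∂h/∂x = [(-0.86)·30 − (-3.46)·60] / -7200 = -0.02525
∂h/∂y = [30·(-3.46) − 135·(-0.86)] / -7200 = -0.001708
|∇h| = √(-0.02525² + -0.001708²) = 0.02531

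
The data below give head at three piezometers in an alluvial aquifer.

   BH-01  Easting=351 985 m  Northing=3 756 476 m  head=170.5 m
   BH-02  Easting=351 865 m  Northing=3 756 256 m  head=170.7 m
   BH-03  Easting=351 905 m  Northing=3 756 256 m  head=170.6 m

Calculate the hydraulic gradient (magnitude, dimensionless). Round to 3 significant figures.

Differences from BH-01: to BH-02 (Δx, Δy, Δh) = (-120, -220, +0.2); to BH-03 = (-80, -220, +0.1).
Solve a·Δx + b·Δy = Δh: det = (-120)·(-220) − (-80)·(-220) = 8800.
∂h/∂x = [(+0.2)·(-220) − (+0.1)·(-220)] / 8800 = -0.002500
∂h/∂y = [(-120)·(+0.1) − (-80)·(+0.2)] / 8800 = +0.0004545
|∇h| = √(-0.002500² + 0.0004545²) = 0.002541

0.00254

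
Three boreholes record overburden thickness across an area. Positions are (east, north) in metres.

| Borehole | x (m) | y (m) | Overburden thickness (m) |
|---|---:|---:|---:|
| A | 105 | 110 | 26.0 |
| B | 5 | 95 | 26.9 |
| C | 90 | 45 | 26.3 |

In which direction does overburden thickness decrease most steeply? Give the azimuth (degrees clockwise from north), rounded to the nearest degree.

073°

Taking A as reference: B−A = (-100, -15, +0.9); C−A = (-15, -65, +0.3).
Solve a·Δx + b·Δy = Δd: det = (-100)·(-65) − (-15)·(-15) = 6275.
∂d/∂x = [(+0.9)·(-65) − (+0.3)·(-15)] / 6275 = -0.008606
∂d/∂y = [(-100)·(+0.3) − (-15)·(+0.9)] / 6275 = -0.002629
Steepest decrease is along −∇f: components (+0.008606 E, +0.002629 N).
Azimuth = atan2(+0.008606, +0.002629) = 73.0° ≈ 073°.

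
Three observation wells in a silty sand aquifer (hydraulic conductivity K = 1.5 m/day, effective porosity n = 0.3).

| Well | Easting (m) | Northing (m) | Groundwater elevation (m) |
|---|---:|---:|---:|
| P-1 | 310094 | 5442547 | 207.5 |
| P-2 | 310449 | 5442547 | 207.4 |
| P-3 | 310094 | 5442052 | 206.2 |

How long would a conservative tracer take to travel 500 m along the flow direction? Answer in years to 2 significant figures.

∂h/∂x = (207.4 − 207.5) / (310449 − 310094) = -0.0002817
∂h/∂y = (206.2 − 207.5) / (5442052 − 5442547) = +0.002626
|∇h| = √(-0.0002817² + 0.002626²) = 0.002641
Seepage velocity v = K·i/n = 1.5 × 0.002641 / 0.3 = 0.0132 m/day.
t = 500 / 0.0132 = 3.788e+04 days = 104 years.

100 years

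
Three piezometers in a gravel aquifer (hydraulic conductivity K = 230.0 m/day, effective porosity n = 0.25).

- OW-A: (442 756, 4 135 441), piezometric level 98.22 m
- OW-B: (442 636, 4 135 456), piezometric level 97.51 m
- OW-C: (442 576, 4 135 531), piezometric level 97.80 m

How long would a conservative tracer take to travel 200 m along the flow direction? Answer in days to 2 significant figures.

Differences from OW-A: to OW-B (Δx, Δy, Δh) = (-120, 15, -0.71); to OW-C = (-180, 90, -0.42).
Determinant of the coordinate differences = (-120)·90 − (-180)·15 = -8100.
∂h/∂x = [(-0.71)·90 − (-0.42)·15] / -8100 = +0.007111
∂h/∂y = [(-120)·(-0.42) − (-180)·(-0.71)] / -8100 = +0.009556
|∇h| = √(0.007111² + 0.009556²) = 0.01191
Seepage velocity v = K·i/n = 230.0 × 0.01191 / 0.25 = 10.96 m/day.
t = 200 / 10.96 = 18.25 days.

18 days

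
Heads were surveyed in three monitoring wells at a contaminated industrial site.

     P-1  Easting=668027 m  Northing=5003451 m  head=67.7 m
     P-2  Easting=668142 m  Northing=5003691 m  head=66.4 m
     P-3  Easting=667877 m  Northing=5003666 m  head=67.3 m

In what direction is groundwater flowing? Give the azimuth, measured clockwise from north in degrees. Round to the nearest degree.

037°

Differences from P-1: to P-2 (Δx, Δy, Δh) = (115, 240, -1.3); to P-3 = (-150, 215, -0.4).
Solve a·Δx + b·Δy = Δh: det = 115·215 − (-150)·240 = 60725.
∂h/∂x = [(-1.3)·215 − (-0.4)·240] / 60725 = -0.003022
∂h/∂y = [115·(-0.4) − (-150)·(-1.3)] / 60725 = -0.003969
Flow direction (−∇h) has components (+0.003022 E, +0.003969 N).
Azimuth = atan2(E, N) = atan2(+0.003022, +0.003969) = 37.3° ≈ 037°.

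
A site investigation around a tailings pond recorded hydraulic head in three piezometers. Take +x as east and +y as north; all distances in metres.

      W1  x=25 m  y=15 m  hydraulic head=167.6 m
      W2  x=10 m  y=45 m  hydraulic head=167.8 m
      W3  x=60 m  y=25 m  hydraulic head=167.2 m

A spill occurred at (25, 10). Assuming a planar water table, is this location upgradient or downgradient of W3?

upgradient

Three-point gradient (reference W1): Δ to W2 = (-15, 30, +0.2), Δ to W3 = (35, 10, -0.4).
∂h/∂x = -0.01167, ∂h/∂y = +0.0008333 (det = -1200).
Head at (25, 10) = 167.6 + (-0.01167)·(0) + (+0.0008333)·(-5) = 167.60 m.
That is higher than the 167.2 m at W3, so the point is upgradient.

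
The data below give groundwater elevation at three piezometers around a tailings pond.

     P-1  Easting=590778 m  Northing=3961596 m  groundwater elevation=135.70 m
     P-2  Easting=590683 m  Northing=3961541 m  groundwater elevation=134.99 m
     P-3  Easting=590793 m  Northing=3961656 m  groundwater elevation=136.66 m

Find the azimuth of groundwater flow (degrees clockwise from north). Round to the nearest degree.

173°

With h = a·x + b·y + c and P-1 as origin, the differences give:
  (-95)·a + (-55)·b = -0.71
  15·a + 60·b = +0.96
Eliminate b (×60 and ×(-55), subtract): -4875·a = 10.200 → a = ∂h/∂x = -0.002092
Back-substitute: b = ∂h/∂y = +0.01652.
Flow direction (−∇h) has components (+0.002092 E, -0.01652 N).
Azimuth = atan2(E, N) = atan2(+0.002092, -0.01652) = 172.8° ≈ 173°.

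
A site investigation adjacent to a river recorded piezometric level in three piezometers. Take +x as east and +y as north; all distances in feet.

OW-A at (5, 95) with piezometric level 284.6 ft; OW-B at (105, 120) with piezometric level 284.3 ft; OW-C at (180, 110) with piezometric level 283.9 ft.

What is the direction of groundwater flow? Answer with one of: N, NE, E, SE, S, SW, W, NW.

SE

Taking OW-A as reference: OW-B−OW-A = (100, 25, -0.3); OW-C−OW-A = (175, 15, -0.7).
Determinant of the coordinate differences = 100·15 − 175·25 = -2875.
∂h/∂x = [(-0.3)·15 − (-0.7)·25] / -2875 = -0.004522
∂h/∂y = [100·(-0.7) − 175·(-0.3)] / -2875 = +0.006087
Flow = −∇h = (+0.004522 east, -0.006087 north), which points southeast.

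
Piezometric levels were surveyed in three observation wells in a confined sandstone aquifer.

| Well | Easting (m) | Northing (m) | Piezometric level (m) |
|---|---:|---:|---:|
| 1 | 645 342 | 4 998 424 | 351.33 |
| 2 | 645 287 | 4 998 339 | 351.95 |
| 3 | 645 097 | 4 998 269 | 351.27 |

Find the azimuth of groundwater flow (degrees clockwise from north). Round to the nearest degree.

327°

Differences from 1: to 2 (Δx, Δy, Δh) = (-55, -85, +0.62); to 3 = (-245, -155, -0.06).
Solve a·Δx + b·Δy = Δh: det = (-55)·(-155) − (-245)·(-85) = -12300.
∂h/∂x = [(+0.62)·(-155) − (-0.06)·(-85)] / -12300 = +0.008228
∂h/∂y = [(-55)·(-0.06) − (-245)·(+0.62)] / -12300 = -0.01262
Flow direction (−∇h) has components (-0.008228 E, +0.01262 N).
Azimuth = atan2(E, N) = atan2(-0.008228, +0.01262) = 326.9° ≈ 327°.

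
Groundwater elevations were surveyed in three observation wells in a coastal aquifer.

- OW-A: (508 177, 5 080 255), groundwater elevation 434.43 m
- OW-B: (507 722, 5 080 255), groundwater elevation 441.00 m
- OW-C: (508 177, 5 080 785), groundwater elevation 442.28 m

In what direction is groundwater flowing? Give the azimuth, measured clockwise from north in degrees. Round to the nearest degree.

∂h/∂x = (441.00 − 434.43) / (507722 − 508177) = -0.01444
∂h/∂y = (442.28 − 434.43) / (5080785 − 5080255) = +0.01481
Flow direction (−∇h) has components (+0.01444 E, -0.01481 N).
Azimuth = atan2(E, N) = atan2(+0.01444, -0.01481) = 135.7° ≈ 136°.

136°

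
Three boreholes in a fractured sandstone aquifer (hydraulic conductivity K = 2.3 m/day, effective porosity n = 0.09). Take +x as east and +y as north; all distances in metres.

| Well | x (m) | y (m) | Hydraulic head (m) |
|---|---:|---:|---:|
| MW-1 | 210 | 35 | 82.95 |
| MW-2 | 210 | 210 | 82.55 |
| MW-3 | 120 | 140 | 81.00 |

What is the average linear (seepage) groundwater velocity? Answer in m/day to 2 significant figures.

0.49 m/day

Taking MW-1 as reference: MW-2−MW-1 = (0, 175, -0.40); MW-3−MW-1 = (-90, 105, -1.95).
Determinant of the coordinate differences = 0·105 − (-90)·175 = 15750.
∂h/∂x = [(-0.40)·105 − (-1.95)·175] / 15750 = +0.01900
∂h/∂y = [0·(-1.95) − (-90)·(-0.40)] / 15750 = -0.002286
|∇h| = √(0.01900² + -0.002286²) = 0.01914
Seepage velocity v = K·i/n = 2.3 × 0.01914 / 0.09 = 0.4891 m/day.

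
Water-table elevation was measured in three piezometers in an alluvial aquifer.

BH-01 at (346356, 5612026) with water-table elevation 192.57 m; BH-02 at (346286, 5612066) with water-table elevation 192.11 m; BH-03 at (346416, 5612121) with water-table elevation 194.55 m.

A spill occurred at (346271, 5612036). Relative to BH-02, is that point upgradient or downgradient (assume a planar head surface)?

downgradient

With h = a·x + b·y + c and BH-01 as origin, the differences give:
  (-70)·a + 40·b = -0.46
  60·a + 95·b = +1.98
Eliminate b (×95 and ×40, subtract): -9050·a = -122.900 → a = ∂h/∂x = +0.01358
Back-substitute: b = ∂h/∂y = +0.01227.
Head at (346271, 5612036) = 192.57 + (+0.01358)·(-85) + (+0.01227)·(10) = 191.54 m.
That is lower than the 192.11 m at BH-02, so the point is downgradient.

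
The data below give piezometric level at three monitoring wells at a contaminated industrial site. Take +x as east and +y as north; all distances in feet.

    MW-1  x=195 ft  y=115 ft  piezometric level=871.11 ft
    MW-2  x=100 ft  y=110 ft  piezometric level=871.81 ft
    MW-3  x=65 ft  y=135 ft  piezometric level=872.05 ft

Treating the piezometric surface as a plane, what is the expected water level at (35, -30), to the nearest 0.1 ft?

With h = a·x + b·y + c and MW-1 as origin, the differences give:
  (-95)·a + (-5)·b = +0.70
  (-130)·a + 20·b = +0.94
Eliminate b (×20 and ×(-5), subtract): -2550·a = 18.700 → a = ∂h/∂x = -0.007333
Back-substitute: b = ∂h/∂y = -0.0006667.
h(35, -30) = 871.11 + (-0.007333)·(-160) + (-0.0006667)·(-145) = 871.11 +1.173 +0.097 = 872.380 ft.

872.4 ft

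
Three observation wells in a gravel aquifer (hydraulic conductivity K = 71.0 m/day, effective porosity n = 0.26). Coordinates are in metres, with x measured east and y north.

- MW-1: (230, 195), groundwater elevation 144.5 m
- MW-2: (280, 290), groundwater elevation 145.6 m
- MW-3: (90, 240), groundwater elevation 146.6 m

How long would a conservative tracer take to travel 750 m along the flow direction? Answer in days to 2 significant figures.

140 days

Taking MW-1 as reference: MW-2−MW-1 = (50, 95, +1.1); MW-3−MW-1 = (-140, 45, +2.1).
Determinant of the coordinate differences = 50·45 − (-140)·95 = 15550.
∂h/∂x = [(+1.1)·45 − (+2.1)·95] / 15550 = -0.009646
∂h/∂y = [50·(+2.1) − (-140)·(+1.1)] / 15550 = +0.01666
|∇h| = √(-0.009646² + 0.01666²) = 0.01925
Seepage velocity v = K·i/n = 71.0 × 0.01925 / 0.26 = 5.257 m/day.
t = 750 / 5.257 = 142.7 days.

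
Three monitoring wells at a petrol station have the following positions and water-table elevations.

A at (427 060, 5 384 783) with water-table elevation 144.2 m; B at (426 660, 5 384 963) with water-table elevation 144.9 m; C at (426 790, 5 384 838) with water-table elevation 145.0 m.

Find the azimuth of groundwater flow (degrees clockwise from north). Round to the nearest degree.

With h = a·x + b·y + c and A as origin, the differences give:
  (-400)·a + 180·b = +0.7
  (-270)·a + 55·b = +0.8
Eliminate b (×55 and ×180, subtract): 26600·a = -105.50 → a = ∂h/∂x = -0.003966
Back-substitute: b = ∂h/∂y = -0.004925.
Flow direction (−∇h) has components (+0.003966 E, +0.004925 N).
Azimuth = atan2(E, N) = atan2(+0.003966, +0.004925) = 38.8° ≈ 039°.

039°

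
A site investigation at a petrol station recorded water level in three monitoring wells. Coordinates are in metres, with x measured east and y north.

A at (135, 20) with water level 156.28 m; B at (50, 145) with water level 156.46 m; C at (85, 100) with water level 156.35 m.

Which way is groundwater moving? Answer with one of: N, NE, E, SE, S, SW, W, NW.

NE

With h = a·x + b·y + c and A as origin, the differences give:
  (-85)·a + 125·b = +0.18
  (-50)·a + 80·b = +0.07
Eliminate b (×80 and ×125, subtract): -550·a = 5.650 → a = ∂h/∂x = -0.01027
Back-substitute: b = ∂h/∂y = -0.005545.
Flow = −∇h = (+0.01027 east, +0.005545 north), which points northeast.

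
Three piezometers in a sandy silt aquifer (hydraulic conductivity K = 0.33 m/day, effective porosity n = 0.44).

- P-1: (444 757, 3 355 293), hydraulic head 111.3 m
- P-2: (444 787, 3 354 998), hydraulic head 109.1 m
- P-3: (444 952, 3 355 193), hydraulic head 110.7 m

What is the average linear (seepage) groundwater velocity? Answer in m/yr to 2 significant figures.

Three-point gradient (reference P-1): Δ to P-2 = (30, -295, -2.2), Δ to P-3 = (195, -100, -0.6).
∂h/∂x = +0.0007886, ∂h/∂y = +0.007538 (det = 54525).
|∇h| = √(0.0007886² + 0.007538²) = 0.007579
Seepage velocity v = K·i/n = 0.33 × 0.007579 / 0.44 = 0.005684 m/day = 2.076 m/yr.

2.1 m/yr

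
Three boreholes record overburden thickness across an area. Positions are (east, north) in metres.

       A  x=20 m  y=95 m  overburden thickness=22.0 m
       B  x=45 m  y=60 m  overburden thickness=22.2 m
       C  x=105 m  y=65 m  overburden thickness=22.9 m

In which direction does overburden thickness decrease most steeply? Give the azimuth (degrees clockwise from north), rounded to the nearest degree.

With d = a·x + b·y + c and A as origin, the differences give:
  25·a + (-35)·b = +0.2
  85·a + (-30)·b = +0.9
Eliminate b (×(-30) and ×(-35), subtract): 2225·a = 25.50 → a = ∂d/∂x = +0.01146
Back-substitute: b = ∂d/∂y = +0.002472.
Steepest decrease is along −∇f: components (-0.01146 E, -0.002472 N).
Azimuth = atan2(-0.01146, -0.002472) = 257.8° ≈ 258°.

258°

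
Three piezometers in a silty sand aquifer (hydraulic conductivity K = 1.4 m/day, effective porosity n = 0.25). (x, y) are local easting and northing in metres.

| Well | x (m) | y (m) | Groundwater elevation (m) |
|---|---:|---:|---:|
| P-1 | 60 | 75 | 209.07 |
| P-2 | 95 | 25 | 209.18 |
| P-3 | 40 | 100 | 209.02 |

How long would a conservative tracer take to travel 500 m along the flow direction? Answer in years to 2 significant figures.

59 years

Differences from P-1: to P-2 (Δx, Δy, Δh) = (35, -50, +0.11); to P-3 = (-20, 25, -0.05).
Determinant of the coordinate differences = 35·25 − (-20)·(-50) = -125.
∂h/∂x = [(+0.11)·25 − (-0.05)·(-50)] / -125 = -0.002000
∂h/∂y = [35·(-0.05) − (-20)·(+0.11)] / -125 = -0.003600
|∇h| = √(-0.002000² + -0.003600²) = 0.004118
Seepage velocity v = K·i/n = 1.4 × 0.004118 / 0.25 = 0.02306 m/day.
t = 500 / 0.02306 = 2.168e+04 days = 59.4 years.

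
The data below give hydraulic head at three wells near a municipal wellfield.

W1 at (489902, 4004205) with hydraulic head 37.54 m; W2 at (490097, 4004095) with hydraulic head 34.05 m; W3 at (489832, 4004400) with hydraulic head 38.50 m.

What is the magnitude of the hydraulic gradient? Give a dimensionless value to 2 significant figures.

0.019

Differences from W1: to W2 (Δx, Δy, Δh) = (195, -110, -3.49); to W3 = (-70, 195, +0.96).
Solve a·Δx + b·Δy = Δh: det = 195·195 − (-70)·(-110) = 30325.
∂h/∂x = [(-3.49)·195 − (+0.96)·(-110)] / 30325 = -0.01896
∂h/∂y = [195·(+0.96) − (-70)·(-3.49)] / 30325 = -0.001883
|∇h| = √(-0.01896² + -0.001883²) = 0.01905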